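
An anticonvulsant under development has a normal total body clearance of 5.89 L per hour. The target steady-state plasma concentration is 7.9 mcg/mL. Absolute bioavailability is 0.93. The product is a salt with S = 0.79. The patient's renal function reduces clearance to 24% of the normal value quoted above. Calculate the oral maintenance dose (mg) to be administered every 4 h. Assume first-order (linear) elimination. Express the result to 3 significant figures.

60.8 mg

Patient clearance = 0.24 × 5.890 = 1.414 L/h
D = CL × Css × τ / F / S = 1.414 × 7.9 × 4 / 0.93 / 0.79 = 60.82 mg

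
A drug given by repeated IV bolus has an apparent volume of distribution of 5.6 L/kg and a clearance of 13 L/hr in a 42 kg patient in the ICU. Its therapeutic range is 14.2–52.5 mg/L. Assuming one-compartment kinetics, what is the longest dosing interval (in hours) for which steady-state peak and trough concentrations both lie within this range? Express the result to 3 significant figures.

Vd(total) = 42 kg × 5.6 L/kg = 235.2 L
k = CL / Vd = 13.00 / 235.2 = 0.05527 h⁻¹
Between IV bolus doses, concentration decays as C = C₀·e^(−kτ), so C_peak/C_trough = e^(kτ).
τ_max = ln(C_peak/C_trough) / k = ln(52.5/14.2) / 0.05527 = 1.308 / 0.05527 = 23.67 h

23.7 h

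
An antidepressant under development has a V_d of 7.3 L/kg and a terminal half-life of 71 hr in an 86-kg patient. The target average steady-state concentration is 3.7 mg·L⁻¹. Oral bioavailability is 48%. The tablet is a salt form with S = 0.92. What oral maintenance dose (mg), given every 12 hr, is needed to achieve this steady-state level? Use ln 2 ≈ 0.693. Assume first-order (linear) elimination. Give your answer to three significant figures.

616 mg

Total Vd = 7.3 × 86 = 627.8 L
k = 0.693/71 = 0.009761 h⁻¹, so CL = k·Vd = 0.009761 × 627.8 = 6.128 L/h
D = CL × Css × τ / F / S = 6.128 × 3.7 × 12 / 0.48 / 0.92 = 616.1 mg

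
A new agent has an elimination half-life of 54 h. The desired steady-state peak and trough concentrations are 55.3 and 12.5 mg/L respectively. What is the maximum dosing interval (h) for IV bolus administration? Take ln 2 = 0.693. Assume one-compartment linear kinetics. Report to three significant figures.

116 h

k = 0.693 / t½ = 0.693 / 54 = 0.01283 h⁻¹
Between IV bolus doses, concentration decays as C = C₀·e^(−kτ), so C_peak/C_trough = e^(kτ).
τ_max = ln(C_peak/C_trough) / k = ln(55.3/12.5) / 0.01283 = 1.487 / 0.01283 = 115.9 h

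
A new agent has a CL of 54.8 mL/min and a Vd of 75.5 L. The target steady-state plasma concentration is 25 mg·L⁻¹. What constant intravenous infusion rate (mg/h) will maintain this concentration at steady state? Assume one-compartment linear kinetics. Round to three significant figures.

CL = 54.8 mL/min × 60/1000 = 3.288 L/h
Rate = CL × Css = 3.288 × 25 = 82.20 mg/h

82.2 mg/h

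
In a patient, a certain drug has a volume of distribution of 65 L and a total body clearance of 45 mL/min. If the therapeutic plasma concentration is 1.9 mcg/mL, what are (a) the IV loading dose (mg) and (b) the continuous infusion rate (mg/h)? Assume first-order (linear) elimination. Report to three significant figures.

LD = Vd · C_target = 65.00 × 1.9 = 123.5 mg
CL = 45 mL/min = 45 × 0.06 = 2.700 L/h
Maintenance infusion rate = CL × Css = 2.700 × 1.9 = 5.130 mg/h

(a) 124 mg; (b) 5.13 mg/h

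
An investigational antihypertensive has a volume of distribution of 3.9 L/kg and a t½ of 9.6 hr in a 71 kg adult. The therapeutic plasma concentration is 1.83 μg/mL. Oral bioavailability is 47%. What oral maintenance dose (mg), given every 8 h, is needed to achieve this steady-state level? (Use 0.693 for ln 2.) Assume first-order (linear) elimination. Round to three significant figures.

623 mg

Total Vd = 3.9 × 71 = 276.9 L
CL = ln 2 · Vd / t½ = 0.693 × 276.9 / 9.6 = 19.99 L/h
D = CL × Css × τ / F = 19.99 × 1.83 × 8 / 0.47 = 622.7 mg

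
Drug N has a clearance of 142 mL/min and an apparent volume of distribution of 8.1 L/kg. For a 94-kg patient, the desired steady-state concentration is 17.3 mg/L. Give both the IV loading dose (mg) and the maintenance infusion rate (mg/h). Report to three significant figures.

(a) 13200 mg; (b) 147 mg/h

Total Vd = 8.1 × 94 = 761.4 L
Loading: fill Vd to C_target → 761.4 L × 17.3 mg/L = 13170 mg
CL = 142 mL/min = 142 × 0.06 = 8.520 L/h
Maintenance: replace elimination → rate = CL × Css = 8.520 × 17.3 = 147.4 mg/h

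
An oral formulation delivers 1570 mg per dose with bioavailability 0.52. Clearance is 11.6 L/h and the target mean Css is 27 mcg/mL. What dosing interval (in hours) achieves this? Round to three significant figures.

2.61 h

F·D/τ = CL·Css → τ = F·D / (CL·Css).
τ = 0.52 × 1570 / (11.6 × 27) = 2.607 h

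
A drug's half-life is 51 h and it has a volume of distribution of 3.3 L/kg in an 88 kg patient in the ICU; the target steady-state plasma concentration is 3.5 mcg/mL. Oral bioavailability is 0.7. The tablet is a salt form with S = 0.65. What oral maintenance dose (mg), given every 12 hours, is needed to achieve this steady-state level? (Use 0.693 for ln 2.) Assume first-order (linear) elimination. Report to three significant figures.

Vd = 3.3 L/kg × 88 kg = 290.4 L
CL = 0.693 × Vd / t½ = 0.693 × 290.4 / 51 = 3.946 L/h
D = CL × Css × τ / F / S = 3.946 × 3.5 × 12 / 0.7 / 0.65 = 364.2 mg

364 mg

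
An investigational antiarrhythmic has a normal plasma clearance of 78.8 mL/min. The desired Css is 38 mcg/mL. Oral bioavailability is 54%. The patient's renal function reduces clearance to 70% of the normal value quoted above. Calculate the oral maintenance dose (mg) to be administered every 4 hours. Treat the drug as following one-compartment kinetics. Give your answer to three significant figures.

932 mg

CL = 78.8 mL/min × 60/1000 = 4.728 L/h
Patient clearance = 0.7 × 4.728 = 3.310 L/h
D = CL × Css × τ / F = 3.310 × 38 × 4 / 0.54 = 931.7 mg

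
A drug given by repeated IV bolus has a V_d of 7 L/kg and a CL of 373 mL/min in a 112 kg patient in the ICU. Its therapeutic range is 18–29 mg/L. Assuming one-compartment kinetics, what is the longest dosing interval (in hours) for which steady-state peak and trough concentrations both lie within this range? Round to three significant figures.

16.7 h

Vd = 7 L/kg × 112 kg = 784.0 L
CL = 373 mL/min × 60/1000 = 22.38 L/h
k = CL / Vd = 22.38 / 784.0 = 0.02855 h⁻¹
Between IV bolus doses, concentration decays as C = C₀·e^(−kτ), so C_peak/C_trough = e^(kτ).
τ_max = ln(C_peak/C_trough) / k = ln(29/18) / 0.02855 = 0.4769 / 0.02855 = 16.70 h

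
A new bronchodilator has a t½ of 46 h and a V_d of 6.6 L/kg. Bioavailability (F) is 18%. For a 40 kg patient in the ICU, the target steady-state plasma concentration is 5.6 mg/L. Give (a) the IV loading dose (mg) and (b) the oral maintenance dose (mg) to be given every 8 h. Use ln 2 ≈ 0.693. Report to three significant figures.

Vd = 6.6 L/kg × 40 kg = 264.0 L
LD = Vd × C = 264.0 × 5.6 = 1478 mg
CL = 0.693 × Vd / t½ = 0.693 × 264.0 / 46 = 3.977 L/h
D = CL × Css × τ / F = 3.977 × 5.6 × 8 / 0.18 = 989.8 mg

(a) 1480 mg; (b) 990 mg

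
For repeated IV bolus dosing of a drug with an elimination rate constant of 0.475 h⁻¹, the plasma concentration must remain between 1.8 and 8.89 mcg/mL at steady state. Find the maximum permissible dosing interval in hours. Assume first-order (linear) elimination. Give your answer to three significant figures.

3.36 h

Between IV bolus doses, concentration decays as C = C₀·e^(−kτ), so C_peak/C_trough = e^(kτ).
τ_max = ln(C_peak/C_trough) / k = ln(8.89/1.8) / 0.4750 = 1.597 / 0.4750 = 3.362 h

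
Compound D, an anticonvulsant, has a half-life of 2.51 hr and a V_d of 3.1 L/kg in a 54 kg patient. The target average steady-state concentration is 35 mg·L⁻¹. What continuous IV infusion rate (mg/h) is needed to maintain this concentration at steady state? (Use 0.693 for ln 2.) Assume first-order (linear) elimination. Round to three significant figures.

1620 mg/h

Vd = 3.1 L/kg × 54 kg = 167.4 L
k = 0.693/2.51 = 0.2761 h⁻¹, so CL = k·Vd = 0.2761 × 167.4 = 46.22 L/h
Infusion rate = CL × Css = 46.22 × 35 = 1618 mg/h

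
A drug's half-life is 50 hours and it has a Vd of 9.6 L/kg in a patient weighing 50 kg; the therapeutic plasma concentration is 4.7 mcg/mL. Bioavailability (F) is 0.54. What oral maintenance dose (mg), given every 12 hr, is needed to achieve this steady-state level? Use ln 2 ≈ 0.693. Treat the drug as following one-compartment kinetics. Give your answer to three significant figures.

Vd(total) = 50 kg × 9.6 L/kg = 480.0 L
CL = ln 2 · Vd / t½ = 0.693 × 480.0 / 50 = 6.653 L/h
D = CL × Css × τ / F = 6.653 × 4.7 × 12 / 0.54 = 694.9 mg

695 mg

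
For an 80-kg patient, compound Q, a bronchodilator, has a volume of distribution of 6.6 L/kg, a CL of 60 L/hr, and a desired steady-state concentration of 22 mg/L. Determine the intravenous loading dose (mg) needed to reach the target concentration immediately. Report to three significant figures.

11600 mg

Vd(total) = 80 kg × 6.6 L/kg = 528.0 L
LD = Vd × C = 528.0 × 22.00 = 11620 mg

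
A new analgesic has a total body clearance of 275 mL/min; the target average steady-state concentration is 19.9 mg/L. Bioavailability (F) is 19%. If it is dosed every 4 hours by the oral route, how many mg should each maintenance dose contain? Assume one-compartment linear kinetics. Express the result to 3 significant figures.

Convert clearance: 275 mL/min × 60 min/h ÷ 1000 mL/L = 16.50 L/h
D = CL × Css × τ / F = 16.50 × 19.9 × 4 / 0.19 = 6913 mg

6910 mg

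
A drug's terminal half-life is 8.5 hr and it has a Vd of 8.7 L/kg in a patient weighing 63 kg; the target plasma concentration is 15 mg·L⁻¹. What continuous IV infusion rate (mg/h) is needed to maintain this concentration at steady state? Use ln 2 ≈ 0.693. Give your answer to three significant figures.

Total Vd = 8.7 × 63 = 548.1 L
CL = ln 2 · Vd / t½ = 0.693 × 548.1 / 8.5 = 44.69 L/h
Infusion rate = CL × Css = 44.69 × 15 = 670.4 mg/h

670 mg/h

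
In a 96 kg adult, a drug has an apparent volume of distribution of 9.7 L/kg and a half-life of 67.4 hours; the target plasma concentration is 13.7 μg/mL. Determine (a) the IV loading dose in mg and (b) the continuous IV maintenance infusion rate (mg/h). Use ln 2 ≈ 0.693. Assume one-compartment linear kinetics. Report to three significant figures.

(a) 12800 mg; (b) 131 mg/h

Vd = 9.7 L/kg × 96 kg = 931.2 L
LD = Vd × C = 931.2 × 13.7 = 12760 mg
CL = 0.693 × Vd / t½ = 0.693 × 931.2 / 67.4 = 9.575 L/h
Infusion rate = CL × Css = 9.575 × 13.7 = 131.2 mg/h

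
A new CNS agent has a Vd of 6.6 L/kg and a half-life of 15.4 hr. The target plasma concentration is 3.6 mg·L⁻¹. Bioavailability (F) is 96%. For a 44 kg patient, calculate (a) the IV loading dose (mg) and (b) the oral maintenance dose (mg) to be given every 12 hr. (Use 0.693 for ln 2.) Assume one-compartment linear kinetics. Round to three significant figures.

(a) 1050 mg; (b) 588 mg

Vd = 6.6 L/kg × 44 kg = 290.4 L
LD = Vd × C = 290.4 × 3.6 = 1045 mg
CL = 0.693 × Vd / t½ = 0.693 × 290.4 / 15.4 = 13.07 L/h
D = CL × Css × τ / F = 13.07 × 3.6 × 12 / 0.96 = 588.2 mg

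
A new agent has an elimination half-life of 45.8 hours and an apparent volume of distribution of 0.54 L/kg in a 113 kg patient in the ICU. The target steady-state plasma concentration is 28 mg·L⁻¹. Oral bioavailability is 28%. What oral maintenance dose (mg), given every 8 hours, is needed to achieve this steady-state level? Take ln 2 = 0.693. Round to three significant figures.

Vd = 0.54 L/kg × 113 kg = 61.02 L
CL = ln 2 · Vd / t½ = 0.693 × 61.02 / 45.8 = 0.9233 L/h
D = CL × Css × τ / F = 0.9233 × 28 × 8 / 0.28 = 738.6 mg

739 mg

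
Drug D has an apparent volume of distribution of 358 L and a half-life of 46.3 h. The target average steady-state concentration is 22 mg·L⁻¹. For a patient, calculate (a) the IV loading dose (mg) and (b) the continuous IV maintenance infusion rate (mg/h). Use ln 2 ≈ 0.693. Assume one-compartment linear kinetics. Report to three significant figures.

LD = Vd × C = 358.0 × 22 = 7876 mg
CL = 0.693 × Vd / t½ = 0.693 × 358.0 / 46.3 = 5.358 L/h
Infusion rate = CL × Css = 5.358 × 22 = 117.9 mg/h

(a) 7880 mg; (b) 118 mg/h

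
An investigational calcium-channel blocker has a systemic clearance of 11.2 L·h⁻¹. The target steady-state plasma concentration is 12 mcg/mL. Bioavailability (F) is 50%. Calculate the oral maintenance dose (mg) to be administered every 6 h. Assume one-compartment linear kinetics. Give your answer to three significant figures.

D = CL × Css × τ / F = 11.20 × 12 × 6 / 0.5 = 1613 mg

1610 mg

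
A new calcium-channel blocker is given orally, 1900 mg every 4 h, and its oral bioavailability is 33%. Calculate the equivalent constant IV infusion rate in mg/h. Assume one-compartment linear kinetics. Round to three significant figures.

Equivalent systemic input: infusion rate = F·D/τ.
Rate = 0.33 × 1900 / 4 = 156.8 mg/h

157 mg/h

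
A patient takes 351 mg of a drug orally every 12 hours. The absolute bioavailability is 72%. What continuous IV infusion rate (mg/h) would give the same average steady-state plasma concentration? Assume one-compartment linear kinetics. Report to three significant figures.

Equivalent systemic input: infusion rate = F·D/τ.
Rate = 0.72 × 351 / 12 = 21.06 mg/h

21.1 mg/h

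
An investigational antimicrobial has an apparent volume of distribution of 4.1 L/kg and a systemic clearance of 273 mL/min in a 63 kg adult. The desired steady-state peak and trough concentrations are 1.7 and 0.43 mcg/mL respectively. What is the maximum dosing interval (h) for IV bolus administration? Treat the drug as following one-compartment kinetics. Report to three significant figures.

Total Vd = 4.1 × 63 = 258.3 L
CL = 273 mL/min × 60/1000 = 16.38 L/h
k = CL / Vd = 16.38 / 258.3 = 0.06341 h⁻¹
Between IV bolus doses, concentration decays as C = C₀·e^(−kτ), so C_peak/C_trough = e^(kτ).
τ_max = ln(C_peak/C_trough) / k = ln(1.7/0.43) / 0.06341 = 1.375 / 0.06341 = 21.68 h

21.7 h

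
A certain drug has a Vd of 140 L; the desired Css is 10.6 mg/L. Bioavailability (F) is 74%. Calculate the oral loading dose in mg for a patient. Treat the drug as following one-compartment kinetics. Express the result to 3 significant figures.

2010 mg

LD = Vd × C / F = 140.0 × 10.60 / 0.74 = 2005 mg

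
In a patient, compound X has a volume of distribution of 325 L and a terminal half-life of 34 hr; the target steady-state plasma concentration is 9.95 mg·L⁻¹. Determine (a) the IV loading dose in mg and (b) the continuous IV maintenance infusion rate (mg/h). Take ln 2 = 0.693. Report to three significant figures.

LD = Vd × C = 325.0 × 9.95 = 3234 mg
CL = 0.693 × Vd / t½ = 0.693 × 325.0 / 34 = 6.624 L/h
Infusion rate = CL × Css = 6.624 × 9.95 = 65.91 mg/h

(a) 3230 mg; (b) 65.9 mg/h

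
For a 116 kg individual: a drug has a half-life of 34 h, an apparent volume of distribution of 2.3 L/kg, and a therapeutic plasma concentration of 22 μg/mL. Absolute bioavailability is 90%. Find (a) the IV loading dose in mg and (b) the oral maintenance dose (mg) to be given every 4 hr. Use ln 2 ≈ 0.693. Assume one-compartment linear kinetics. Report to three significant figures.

(a) 5870 mg; (b) 532 mg

Vd = 2.3 L/kg × 116 kg = 266.8 L
LD = Vd × C = 266.8 × 22 = 5870 mg
CL = 0.693 × Vd / t½ = 0.693 × 266.8 / 34 = 5.438 L/h
D = CL × Css × τ / F = 5.438 × 22 × 4 / 0.9 = 531.7 mg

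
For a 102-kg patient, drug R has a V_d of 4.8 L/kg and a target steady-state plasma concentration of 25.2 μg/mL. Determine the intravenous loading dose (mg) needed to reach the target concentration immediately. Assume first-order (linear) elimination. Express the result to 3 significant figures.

12300 mg

Total Vd = 4.8 × 102 = 489.6 L
LD = Vd × C = 489.6 × 25.20 = 12340 mg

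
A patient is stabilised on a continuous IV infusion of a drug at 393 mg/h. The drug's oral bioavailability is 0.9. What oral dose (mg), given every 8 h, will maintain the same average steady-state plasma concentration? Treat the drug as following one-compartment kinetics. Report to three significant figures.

3490 mg

To maintain the same Css, the systemic dosing rate must be unchanged: F·D/τ = infusion rate.
D = rate × τ / F = 393 × 8 / 0.9 = 3493 mg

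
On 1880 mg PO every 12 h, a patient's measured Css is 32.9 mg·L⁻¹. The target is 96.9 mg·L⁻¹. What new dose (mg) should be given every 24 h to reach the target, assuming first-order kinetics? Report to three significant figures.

For first-order elimination, Css ∝ F·D/(CL·τ); F and CL are unchanged, so Css ∝ D/τ.
D₂ = D₁ × (Css,target / Css,current) × (τ₂/τ₁) = 1880 × (96.9/32.9) × (24/12) = 11070 mg

11100 mg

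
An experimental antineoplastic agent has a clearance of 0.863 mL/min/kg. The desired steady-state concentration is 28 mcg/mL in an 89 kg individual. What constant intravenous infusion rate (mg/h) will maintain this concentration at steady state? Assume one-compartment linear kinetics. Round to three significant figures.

CL = 0.863 mL/min/kg × 89 kg = 76.81 mL/min = 76.81 × 60/1000 = 4.609 L/h
Infusion rate = CL · Css = 4.609 L/h × 28 mg/L = 129.1 mg/h

129 mg/h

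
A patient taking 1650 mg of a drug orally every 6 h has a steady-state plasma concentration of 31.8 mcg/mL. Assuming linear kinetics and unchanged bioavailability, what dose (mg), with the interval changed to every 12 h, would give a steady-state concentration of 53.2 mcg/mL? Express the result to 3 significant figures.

For first-order elimination, Css ∝ F·D/(CL·τ); F and CL are unchanged, so Css ∝ D/τ.
D₂ = D₁ × (Css,target / Css,current) × (τ₂/τ₁) = 1650 × (53.2/31.8) × (12/6) = 5521 mg

5520 mg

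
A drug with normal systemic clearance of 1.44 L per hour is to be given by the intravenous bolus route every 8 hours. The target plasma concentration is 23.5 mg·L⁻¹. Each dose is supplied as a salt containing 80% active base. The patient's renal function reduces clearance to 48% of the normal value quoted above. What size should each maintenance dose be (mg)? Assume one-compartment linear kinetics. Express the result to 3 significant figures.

162 mg

Patient clearance = 0.48 × 1.440 = 0.6912 L/h
D = CL × Css × τ / S = 0.6912 × 23.5 × 8 / 0.8 = 162.4 mg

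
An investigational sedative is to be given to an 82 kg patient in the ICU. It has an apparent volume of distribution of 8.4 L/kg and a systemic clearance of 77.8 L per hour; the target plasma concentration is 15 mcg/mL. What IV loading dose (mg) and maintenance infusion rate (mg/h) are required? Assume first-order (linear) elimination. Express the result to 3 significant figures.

(a) 10300 mg; (b) 1170 mg/h

Total Vd = 8.4 × 82 = 688.8 L
Loading: fill Vd to C_target → 688.8 L × 15 mg/L = 10330 mg
Maintenance: replace elimination → rate = CL × Css = 77.80 × 15 = 1167 mg/h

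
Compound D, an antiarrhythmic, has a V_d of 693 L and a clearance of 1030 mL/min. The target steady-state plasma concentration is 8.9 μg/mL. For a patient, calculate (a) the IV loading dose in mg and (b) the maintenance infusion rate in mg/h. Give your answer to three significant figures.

(a) 6170 mg; (b) 550 mg/h

LD = Vd · C_target = 693.0 × 8.9 = 6168 mg
Convert clearance: 1030 mL/min × 60 min/h ÷ 1000 mL/L = 61.80 L/h
Maintenance: replace elimination → rate = CL × Css = 61.80 × 8.9 = 550.0 mg/h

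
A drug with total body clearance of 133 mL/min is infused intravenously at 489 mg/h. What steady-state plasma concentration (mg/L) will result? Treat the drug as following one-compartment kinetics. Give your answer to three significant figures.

61.3 mg/L

CL = 133 mL/min × 60/1000 = 7.980 L/h
Css = rate / CL = 489 / 7.980 = 61.28 mg/L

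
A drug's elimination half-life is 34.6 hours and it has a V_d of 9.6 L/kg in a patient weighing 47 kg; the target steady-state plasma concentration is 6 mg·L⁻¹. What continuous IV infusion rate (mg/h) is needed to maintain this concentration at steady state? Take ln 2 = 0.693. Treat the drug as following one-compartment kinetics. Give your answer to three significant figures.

Vd = 9.6 L/kg × 47 kg = 451.2 L
k = 0.693/34.6 = 0.02003 h⁻¹, so CL = k·Vd = 0.02003 × 451.2 = 9.038 L/h
Infusion rate = CL × Css = 9.038 × 6 = 54.23 mg/h

54.2 mg/h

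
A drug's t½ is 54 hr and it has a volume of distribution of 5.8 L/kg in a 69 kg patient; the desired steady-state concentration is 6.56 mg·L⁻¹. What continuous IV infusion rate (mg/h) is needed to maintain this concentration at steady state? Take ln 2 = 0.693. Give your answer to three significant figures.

Vd(total) = 69 kg × 5.8 L/kg = 400.2 L
k = 0.693/54 = 0.01283 h⁻¹, so CL = k·Vd = 0.01283 × 400.2 = 5.135 L/h
Infusion rate = CL × Css = 5.135 × 6.56 = 33.69 mg/h

33.7 mg/h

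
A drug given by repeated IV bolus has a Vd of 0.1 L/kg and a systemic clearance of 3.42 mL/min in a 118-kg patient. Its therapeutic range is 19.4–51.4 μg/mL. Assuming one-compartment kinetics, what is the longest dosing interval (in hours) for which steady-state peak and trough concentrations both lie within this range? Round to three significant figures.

56.0 h

Vd = 0.1 L/kg × 118 kg = 11.80 L
CL = 3.42 mL/min = 3.42 × 0.06 = 0.2052 L/h
k = CL / Vd = 0.2052 / 11.80 = 0.01739 h⁻¹
Between IV bolus doses, concentration decays as C = C₀·e^(−kτ), so C_peak/C_trough = e^(kτ).
τ_max = ln(C_peak/C_trough) / k = ln(51.4/19.4) / 0.01739 = 0.9744 / 0.01739 = 56.03 h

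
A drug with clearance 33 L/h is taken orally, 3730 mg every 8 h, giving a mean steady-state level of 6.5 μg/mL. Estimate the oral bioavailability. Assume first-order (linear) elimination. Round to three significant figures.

0.460

F·D/τ = CL·Css at steady state → F = CL·Css·τ / D.
F = 33 × 6.5 × 8 / 3730 = 0.460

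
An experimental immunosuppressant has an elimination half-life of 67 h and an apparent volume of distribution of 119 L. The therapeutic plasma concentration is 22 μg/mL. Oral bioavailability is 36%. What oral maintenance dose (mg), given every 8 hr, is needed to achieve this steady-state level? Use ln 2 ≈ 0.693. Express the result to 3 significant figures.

CL = ln 2 · Vd / t½ = 0.693 × 119.0 / 67 = 1.231 L/h
D = CL × Css × τ / F = 1.231 × 22 × 8 / 0.36 = 601.8 mg

602 mg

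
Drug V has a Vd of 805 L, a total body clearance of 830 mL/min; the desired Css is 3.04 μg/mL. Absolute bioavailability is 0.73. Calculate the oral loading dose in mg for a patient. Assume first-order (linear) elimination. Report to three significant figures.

3350 mg

LD = Vd × C / F = 805.0 × 3.040 / 0.73 = 3352 mg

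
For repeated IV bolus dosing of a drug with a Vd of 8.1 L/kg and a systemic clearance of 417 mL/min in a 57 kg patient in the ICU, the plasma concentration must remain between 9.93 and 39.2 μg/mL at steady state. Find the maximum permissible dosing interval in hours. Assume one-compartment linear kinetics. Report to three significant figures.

Vd(total) = 57 kg × 8.1 L/kg = 461.7 L
Convert clearance: 417 mL/min × 60 min/h ÷ 1000 mL/L = 25.02 L/h
k = CL / Vd = 25.02 / 461.7 = 0.05419 h⁻¹
Between IV bolus doses, concentration decays as C = C₀·e^(−kτ), so C_peak/C_trough = e^(kτ).
τ_max = ln(C_peak/C_trough) / k = ln(39.2/9.93) / 0.05419 = 1.373 / 0.05419 = 25.34 h

25.3 h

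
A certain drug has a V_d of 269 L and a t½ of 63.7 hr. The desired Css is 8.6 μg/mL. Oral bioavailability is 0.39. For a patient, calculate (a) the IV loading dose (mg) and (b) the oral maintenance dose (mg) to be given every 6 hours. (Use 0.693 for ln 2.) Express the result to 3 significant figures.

LD = Vd × C = 269.0 × 8.6 = 2313 mg
CL = 0.693 × Vd / t½ = 0.693 × 269.0 / 63.7 = 2.926 L/h
D = CL × Css × τ / F = 2.926 × 8.6 × 6 / 0.39 = 387.1 mg

(a) 2310 mg; (b) 387 mg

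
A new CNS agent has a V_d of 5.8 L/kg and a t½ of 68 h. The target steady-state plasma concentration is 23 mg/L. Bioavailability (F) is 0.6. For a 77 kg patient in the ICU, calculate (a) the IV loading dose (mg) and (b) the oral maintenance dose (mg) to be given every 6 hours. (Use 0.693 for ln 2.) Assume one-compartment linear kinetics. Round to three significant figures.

Vd = 5.8 L/kg × 77 kg = 446.6 L
LD = Vd × C = 446.6 × 23 = 10270 mg
CL = 0.693 × Vd / t½ = 0.693 × 446.6 / 68 = 4.551 L/h
D = CL × Css × τ / F = 4.551 × 23 × 6 / 0.6 = 1047 mg

(a) 10300 mg; (b) 1050 mg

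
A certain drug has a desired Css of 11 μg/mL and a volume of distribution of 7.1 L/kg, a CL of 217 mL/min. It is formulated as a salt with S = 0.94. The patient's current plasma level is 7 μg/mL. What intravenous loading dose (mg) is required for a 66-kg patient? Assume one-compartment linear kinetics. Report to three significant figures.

Vd = 7.1 L/kg × 66 kg = 468.6 L
Concentration deficit ΔC = 11 − 7 = 4.000 mg/L
LD = Vd × ΔC / S = 468.6 × 4.000 / 0.94 = 1994 mg

1990 mg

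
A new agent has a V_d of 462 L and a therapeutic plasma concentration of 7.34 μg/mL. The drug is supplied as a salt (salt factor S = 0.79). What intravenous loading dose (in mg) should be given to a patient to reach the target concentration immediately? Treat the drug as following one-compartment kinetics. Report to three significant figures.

LD = Vd × C / S = 462.0 × 7.340 / 0.79 = 4293 mg

4290 mg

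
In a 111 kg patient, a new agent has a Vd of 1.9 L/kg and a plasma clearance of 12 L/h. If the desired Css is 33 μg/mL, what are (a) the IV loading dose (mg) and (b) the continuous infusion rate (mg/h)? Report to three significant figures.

(a) 6960 mg; (b) 396 mg/h

Vd(total) = 111 kg × 1.9 L/kg = 210.9 L
LD = Vd · C_target = 210.9 × 33 = 6960 mg
Infusion rate = 12.00 L/h × 33 mg/L = 396.0 mg/h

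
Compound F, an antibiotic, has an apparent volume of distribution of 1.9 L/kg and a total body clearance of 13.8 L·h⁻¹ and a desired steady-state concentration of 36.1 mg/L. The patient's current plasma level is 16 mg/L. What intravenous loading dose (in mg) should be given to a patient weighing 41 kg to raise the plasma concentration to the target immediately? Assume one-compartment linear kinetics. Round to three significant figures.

Vd = 1.9 L/kg × 41 kg = 77.90 L
Concentration deficit ΔC = 36.1 − 16 = 20.10 mg/L
LD = Vd × ΔC = 77.90 × 20.10 = 1566 mg

1570 mg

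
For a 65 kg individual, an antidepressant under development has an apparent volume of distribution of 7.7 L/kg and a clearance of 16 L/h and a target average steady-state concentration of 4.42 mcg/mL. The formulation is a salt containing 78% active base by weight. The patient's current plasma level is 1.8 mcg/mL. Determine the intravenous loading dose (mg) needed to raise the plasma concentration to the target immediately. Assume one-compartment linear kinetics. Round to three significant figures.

1680 mg

Vd(total) = 65 kg × 7.7 L/kg = 500.5 L
Concentration deficit ΔC = 4.42 − 1.8 = 2.620 mg/L
LD = Vd × ΔC / S = 500.5 × 2.620 / 0.78 = 1681 mg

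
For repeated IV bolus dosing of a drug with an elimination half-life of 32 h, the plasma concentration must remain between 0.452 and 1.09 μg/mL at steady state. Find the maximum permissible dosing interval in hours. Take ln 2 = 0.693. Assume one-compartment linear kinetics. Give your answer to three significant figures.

k = 0.693 / t½ = 0.693 / 32 = 0.02166 h⁻¹
Between IV bolus doses, concentration decays as C = C₀·e^(−kτ), so C_peak/C_trough = e^(kτ).
τ_max = ln(C_peak/C_trough) / k = ln(1.09/0.452) / 0.02166 = 0.8803 / 0.02166 = 40.64 h

40.6 h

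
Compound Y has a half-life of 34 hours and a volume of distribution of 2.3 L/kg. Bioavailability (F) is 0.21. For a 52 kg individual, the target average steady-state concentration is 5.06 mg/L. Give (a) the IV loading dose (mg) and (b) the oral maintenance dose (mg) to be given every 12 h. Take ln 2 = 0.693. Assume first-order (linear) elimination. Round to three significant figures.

Total Vd = 2.3 × 52 = 119.6 L
LD = Vd × C = 119.6 × 5.06 = 605.2 mg
CL = 0.693 × Vd / t½ = 0.693 × 119.6 / 34 = 2.438 L/h
D = CL × Css × τ / F = 2.438 × 5.06 × 12 / 0.21 = 704.9 mg

(a) 605 mg; (b) 705 mg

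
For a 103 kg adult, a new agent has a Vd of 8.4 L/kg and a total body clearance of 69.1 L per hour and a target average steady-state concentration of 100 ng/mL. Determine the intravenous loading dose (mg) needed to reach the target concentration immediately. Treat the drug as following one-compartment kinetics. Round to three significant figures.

Vd = 8.4 L/kg × 103 kg = 865.2 L
C = 100 ng/mL = 0.1000 mg/L
LD = Vd × C = 865.2 × 0.1000 = 86.52 mg

86.5 mg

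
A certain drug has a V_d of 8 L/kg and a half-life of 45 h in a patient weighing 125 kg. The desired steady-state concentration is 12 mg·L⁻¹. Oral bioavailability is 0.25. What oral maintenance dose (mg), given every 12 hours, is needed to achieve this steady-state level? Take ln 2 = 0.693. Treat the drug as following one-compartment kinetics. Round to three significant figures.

8870 mg

Vd(total) = 125 kg × 8 L/kg = 1000 L
CL = 0.693 × Vd / t½ = 0.693 × 1000 / 45 = 15.40 L/h
D = CL × Css × τ / F = 15.40 × 12 × 12 / 0.25 = 8870 mg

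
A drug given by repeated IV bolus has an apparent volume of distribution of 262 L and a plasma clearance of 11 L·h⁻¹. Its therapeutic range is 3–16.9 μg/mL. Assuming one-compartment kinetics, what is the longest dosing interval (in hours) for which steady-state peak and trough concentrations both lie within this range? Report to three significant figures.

k = CL / Vd = 11.00 / 262.0 = 0.04198 h⁻¹
Between IV bolus doses, concentration decays as C = C₀·e^(−kτ), so C_peak/C_trough = e^(kτ).
τ_max = ln(C_peak/C_trough) / k = ln(16.9/3) / 0.04198 = 1.729 / 0.04198 = 41.19 h

41.2 h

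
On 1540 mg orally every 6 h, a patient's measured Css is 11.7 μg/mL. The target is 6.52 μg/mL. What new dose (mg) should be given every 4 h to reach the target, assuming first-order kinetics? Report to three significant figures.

With linear kinetics, Css is proportional to dose rate (D/τ) at fixed clearance.
D₂ = D₁ × (Css,target / Css,current) × (τ₂/τ₁) = 1540 × (6.52/11.7) × (4/6) = 572.1 mg

572 mg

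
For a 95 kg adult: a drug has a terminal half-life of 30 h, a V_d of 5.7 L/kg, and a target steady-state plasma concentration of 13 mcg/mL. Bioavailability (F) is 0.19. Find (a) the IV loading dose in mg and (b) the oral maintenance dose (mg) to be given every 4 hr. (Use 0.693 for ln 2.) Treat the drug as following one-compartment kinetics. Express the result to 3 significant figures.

(a) 7040 mg; (b) 3420 mg

Total Vd = 5.7 × 95 = 541.5 L
LD = Vd × C = 541.5 × 13 = 7040 mg
CL = 0.693 × Vd / t½ = 0.693 × 541.5 / 30 = 12.51 L/h
D = CL × Css × τ / F = 12.51 × 13 × 4 / 0.19 = 3424 mg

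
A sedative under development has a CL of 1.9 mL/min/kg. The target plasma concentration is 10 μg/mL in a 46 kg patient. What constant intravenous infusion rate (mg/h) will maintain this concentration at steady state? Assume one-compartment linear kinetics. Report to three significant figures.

52.4 mg/h

CL = 1.9 mL/min/kg × 46 kg = 87.40 mL/min = 87.40 × 60/1000 = 5.244 L/h
Rate = CL × Css = 5.244 × 10 = 52.44 mg/h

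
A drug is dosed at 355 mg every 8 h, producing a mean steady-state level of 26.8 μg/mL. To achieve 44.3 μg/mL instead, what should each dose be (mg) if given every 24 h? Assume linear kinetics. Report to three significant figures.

1760 mg

For first-order elimination, Css ∝ F·D/(CL·τ); F and CL are unchanged, so Css ∝ D/τ.
D₂ = D₁ × (Css,target / Css,current) × (τ₂/τ₁) = 355 × (44.3/26.8) × (24/8) = 1760 mg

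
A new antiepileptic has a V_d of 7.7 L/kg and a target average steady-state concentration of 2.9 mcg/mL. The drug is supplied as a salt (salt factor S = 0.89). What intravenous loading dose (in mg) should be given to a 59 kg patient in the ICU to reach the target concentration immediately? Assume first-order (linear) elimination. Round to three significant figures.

1480 mg

Total Vd = 7.7 × 59 = 454.3 L
The loading dose fills Vd to the target concentration.
LD = Vd × C / S = 454.3 × 2.900 / 0.89 = 1480 mg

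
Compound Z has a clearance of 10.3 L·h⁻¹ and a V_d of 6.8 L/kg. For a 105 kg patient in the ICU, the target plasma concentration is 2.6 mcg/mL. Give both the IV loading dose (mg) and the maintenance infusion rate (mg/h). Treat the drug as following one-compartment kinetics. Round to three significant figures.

(a) 1860 mg; (b) 26.8 mg/h

Vd = 6.8 L/kg × 105 kg = 714.0 L
Loading: fill Vd to C_target → 714.0 L × 2.6 mg/L = 1856 mg
Maintenance infusion rate = CL × Css = 10.30 × 2.6 = 26.78 mg/h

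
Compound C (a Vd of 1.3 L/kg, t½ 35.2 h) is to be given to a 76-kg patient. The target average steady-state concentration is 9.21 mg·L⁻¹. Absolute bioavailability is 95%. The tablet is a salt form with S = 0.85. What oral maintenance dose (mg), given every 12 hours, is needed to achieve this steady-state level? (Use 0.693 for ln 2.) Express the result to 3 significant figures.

266 mg

Vd(total) = 76 kg × 1.3 L/kg = 98.80 L
CL = ln 2 · Vd / t½ = 0.693 × 98.80 / 35.2 = 1.945 L/h
D = CL × Css × τ / F / S = 1.945 × 9.21 × 12 / 0.95 / 0.85 = 266.2 mg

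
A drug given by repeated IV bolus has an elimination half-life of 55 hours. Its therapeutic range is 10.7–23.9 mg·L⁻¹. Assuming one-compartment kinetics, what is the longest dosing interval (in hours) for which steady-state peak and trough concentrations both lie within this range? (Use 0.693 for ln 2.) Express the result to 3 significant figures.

k = 0.693 / t½ = 0.693 / 55 = 0.01260 h⁻¹
Between IV bolus doses, concentration decays as C = C₀·e^(−kτ), so C_peak/C_trough = e^(kτ).
τ_max = ln(C_peak/C_trough) / k = ln(23.9/10.7) / 0.01260 = 0.8036 / 0.01260 = 63.78 h

63.8 h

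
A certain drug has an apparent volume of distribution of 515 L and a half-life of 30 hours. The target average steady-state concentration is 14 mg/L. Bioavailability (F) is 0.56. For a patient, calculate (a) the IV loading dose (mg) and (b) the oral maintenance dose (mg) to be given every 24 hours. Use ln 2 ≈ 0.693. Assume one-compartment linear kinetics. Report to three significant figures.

LD = Vd × C = 515.0 × 14 = 7210 mg
CL = 0.693 × Vd / t½ = 0.693 × 515.0 / 30 = 11.90 L/h
D = CL × Css × τ / F = 11.90 × 14 × 24 / 0.56 = 7140 mg

(a) 7210 mg; (b) 7140 mg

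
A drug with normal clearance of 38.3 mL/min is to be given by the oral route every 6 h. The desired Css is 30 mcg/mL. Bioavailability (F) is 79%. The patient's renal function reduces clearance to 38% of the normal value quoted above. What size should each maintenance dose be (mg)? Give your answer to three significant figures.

CL = 38.3 mL/min = 38.3 × 0.06 = 2.298 L/h
Patient clearance = 0.38 × 2.298 = 0.8732 L/h
At steady state, dose per interval replaces the amount cleared in that interval: F·D/τ = CL·Css.
D = CL × Css × τ / F = 0.8732 × 30 × 6 / 0.79 = 199.0 mg

199 mg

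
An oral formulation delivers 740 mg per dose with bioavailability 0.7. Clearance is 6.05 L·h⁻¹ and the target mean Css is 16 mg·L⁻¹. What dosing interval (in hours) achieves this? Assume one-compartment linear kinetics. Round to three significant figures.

F·D/τ = CL·Css → τ = F·D / (CL·Css).
τ = 0.7 × 740 / (6.05 × 16) = 5.351 h

5.35 h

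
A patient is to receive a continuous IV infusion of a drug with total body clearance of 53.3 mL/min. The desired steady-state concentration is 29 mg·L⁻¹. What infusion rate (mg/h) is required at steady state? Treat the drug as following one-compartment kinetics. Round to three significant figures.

CL = 53.3 mL/min = 53.3 × 0.06 = 3.198 L/h
Rate = CL × Css = 3.198 × 29 = 92.74 mg/h

92.7 mg/h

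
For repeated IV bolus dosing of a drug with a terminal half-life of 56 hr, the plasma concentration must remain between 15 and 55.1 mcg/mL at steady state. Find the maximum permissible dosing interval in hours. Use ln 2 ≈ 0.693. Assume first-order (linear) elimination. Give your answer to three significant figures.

105 h

k = 0.693 / t½ = 0.693 / 56 = 0.01238 h⁻¹
Between IV bolus doses, concentration decays as C = C₀·e^(−kτ), so C_peak/C_trough = e^(kτ).
τ_max = ln(C_peak/C_trough) / k = ln(55.1/15) / 0.01238 = 1.301 / 0.01238 = 105.1 h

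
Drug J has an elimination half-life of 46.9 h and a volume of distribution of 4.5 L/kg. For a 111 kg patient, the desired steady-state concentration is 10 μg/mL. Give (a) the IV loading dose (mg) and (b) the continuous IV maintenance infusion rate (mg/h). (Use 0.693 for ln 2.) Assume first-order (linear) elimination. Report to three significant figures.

Vd = 4.5 L/kg × 111 kg = 499.5 L
LD = Vd × C = 499.5 × 10 = 4995 mg
CL = 0.693 × Vd / t½ = 0.693 × 499.5 / 46.9 = 7.381 L/h
Infusion rate = CL × Css = 7.381 × 10 = 73.81 mg/h

(a) 5000 mg; (b) 73.8 mg/h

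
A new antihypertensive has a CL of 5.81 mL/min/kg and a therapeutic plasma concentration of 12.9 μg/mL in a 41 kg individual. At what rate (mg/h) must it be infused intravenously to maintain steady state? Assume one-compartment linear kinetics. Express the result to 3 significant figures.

184 mg/h

CL = 5.81 mL/min/kg × 41 kg = 238.2 mL/min = 238.2 × 60/1000 = 14.29 L/h
At steady state, infusion rate equals elimination rate: rate in = CL × Css.
R₀ = 14.29 × 12.9 = 184.3 mg/h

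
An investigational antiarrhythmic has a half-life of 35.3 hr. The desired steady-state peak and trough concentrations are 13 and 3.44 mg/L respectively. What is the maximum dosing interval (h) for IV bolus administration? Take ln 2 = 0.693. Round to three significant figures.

67.7 h

k = 0.693 / t½ = 0.693 / 35.3 = 0.01963 h⁻¹
Between IV bolus doses, concentration decays as C = C₀·e^(−kτ), so C_peak/C_trough = e^(kτ).
τ_max = ln(C_peak/C_trough) / k = ln(13/3.44) / 0.01963 = 1.329 / 0.01963 = 67.70 h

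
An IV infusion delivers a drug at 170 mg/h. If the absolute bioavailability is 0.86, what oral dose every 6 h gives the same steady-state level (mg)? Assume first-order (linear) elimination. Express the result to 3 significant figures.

To maintain the same Css, the systemic dosing rate must be unchanged: F·D/τ = infusion rate.
D = rate × τ / F = 170 × 6 / 0.86 = 1186 mg

1190 mg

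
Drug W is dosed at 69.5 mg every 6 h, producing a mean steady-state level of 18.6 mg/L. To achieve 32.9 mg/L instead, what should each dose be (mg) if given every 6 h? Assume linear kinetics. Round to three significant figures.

123 mg

For first-order elimination, Css ∝ F·D/(CL·τ); F and CL are unchanged, so Css ∝ D/τ.
D₂ = D₁ × (Css,target / Css,current) = 69.5 × 32.9/18.6 = 122.9 mg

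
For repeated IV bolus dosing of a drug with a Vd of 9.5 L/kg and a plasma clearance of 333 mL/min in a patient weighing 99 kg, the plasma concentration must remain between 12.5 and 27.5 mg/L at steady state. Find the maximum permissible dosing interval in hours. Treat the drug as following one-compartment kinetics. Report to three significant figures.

Total Vd = 9.5 × 99 = 940.5 L
Convert clearance: 333 mL/min × 60 min/h ÷ 1000 mL/L = 19.98 L/h
k = CL / Vd = 19.98 / 940.5 = 0.02124 h⁻¹
Between IV bolus doses, concentration decays as C = C₀·e^(−kτ), so C_peak/C_trough = e^(kτ).
τ_max = ln(C_peak/C_trough) / k = ln(27.5/12.5) / 0.02124 = 0.7885 / 0.02124 = 37.12 h

37.1 h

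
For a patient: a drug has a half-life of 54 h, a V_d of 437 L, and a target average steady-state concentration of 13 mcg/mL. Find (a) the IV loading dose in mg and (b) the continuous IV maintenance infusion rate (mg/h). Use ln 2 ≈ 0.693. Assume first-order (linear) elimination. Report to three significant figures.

(a) 5680 mg; (b) 72.9 mg/h

LD = Vd × C = 437.0 × 13 = 5681 mg
CL = 0.693 × Vd / t½ = 0.693 × 437.0 / 54 = 5.608 L/h
Infusion rate = CL × Css = 5.608 × 13 = 72.90 mg/h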